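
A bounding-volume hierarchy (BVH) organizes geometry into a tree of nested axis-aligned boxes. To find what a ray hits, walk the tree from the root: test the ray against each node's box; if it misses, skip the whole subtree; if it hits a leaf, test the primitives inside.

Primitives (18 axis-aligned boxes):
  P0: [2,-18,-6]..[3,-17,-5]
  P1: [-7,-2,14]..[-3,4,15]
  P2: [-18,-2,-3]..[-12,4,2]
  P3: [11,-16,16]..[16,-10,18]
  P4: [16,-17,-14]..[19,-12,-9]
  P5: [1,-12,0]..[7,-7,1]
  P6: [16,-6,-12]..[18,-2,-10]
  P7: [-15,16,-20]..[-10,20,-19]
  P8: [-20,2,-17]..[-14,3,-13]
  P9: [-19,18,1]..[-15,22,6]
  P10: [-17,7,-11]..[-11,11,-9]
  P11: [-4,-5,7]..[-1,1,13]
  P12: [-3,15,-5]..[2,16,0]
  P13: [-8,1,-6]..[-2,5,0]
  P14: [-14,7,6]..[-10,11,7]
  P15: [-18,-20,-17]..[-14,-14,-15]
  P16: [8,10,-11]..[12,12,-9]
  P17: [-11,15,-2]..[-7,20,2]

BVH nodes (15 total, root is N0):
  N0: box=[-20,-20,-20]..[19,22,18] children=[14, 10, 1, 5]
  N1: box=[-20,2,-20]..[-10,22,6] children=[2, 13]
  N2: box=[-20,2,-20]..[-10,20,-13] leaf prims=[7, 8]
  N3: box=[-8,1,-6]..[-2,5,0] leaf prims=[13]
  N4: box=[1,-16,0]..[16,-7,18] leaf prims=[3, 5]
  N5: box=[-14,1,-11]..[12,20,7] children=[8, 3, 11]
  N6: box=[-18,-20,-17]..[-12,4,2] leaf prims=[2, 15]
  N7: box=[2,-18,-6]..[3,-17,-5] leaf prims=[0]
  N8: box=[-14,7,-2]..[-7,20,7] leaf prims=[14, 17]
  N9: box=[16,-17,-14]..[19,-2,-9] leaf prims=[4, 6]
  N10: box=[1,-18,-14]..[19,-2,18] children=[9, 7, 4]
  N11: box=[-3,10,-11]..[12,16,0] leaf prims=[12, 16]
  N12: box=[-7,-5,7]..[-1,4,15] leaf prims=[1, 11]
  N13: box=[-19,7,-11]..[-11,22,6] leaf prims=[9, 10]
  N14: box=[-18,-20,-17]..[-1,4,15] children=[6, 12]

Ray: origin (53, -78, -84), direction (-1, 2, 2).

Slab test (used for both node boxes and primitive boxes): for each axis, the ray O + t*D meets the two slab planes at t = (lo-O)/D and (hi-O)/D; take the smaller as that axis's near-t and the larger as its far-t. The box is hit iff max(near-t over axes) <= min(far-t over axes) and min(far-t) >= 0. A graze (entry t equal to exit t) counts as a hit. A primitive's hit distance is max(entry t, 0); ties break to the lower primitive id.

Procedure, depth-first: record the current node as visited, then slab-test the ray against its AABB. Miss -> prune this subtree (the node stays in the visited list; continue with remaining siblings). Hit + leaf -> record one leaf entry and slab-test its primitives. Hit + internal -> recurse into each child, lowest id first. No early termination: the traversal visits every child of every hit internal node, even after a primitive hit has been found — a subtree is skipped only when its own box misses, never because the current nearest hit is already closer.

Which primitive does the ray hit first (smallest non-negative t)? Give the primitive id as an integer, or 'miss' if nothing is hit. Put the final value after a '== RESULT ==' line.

Trace the traversal:
N0 x:[34,73] y:[29,50] z:[32,51] -> hit [34,50], descend [1, 5, 10, 14]
  N1 x:[63,73] y:[40,50] z:[32,45] -> miss, prune
  N5 x:[41,67] y:[79/2,49] z:[73/2,91/2] -> hit [41,91/2], descend [3, 8, 11]
    N3 x:[55,61] y:[79/2,83/2] z:[39,42] -> miss, prune
    N8 x:[60,67] y:[85/2,49] z:[41,91/2] -> miss, prune
    N11 x:[41,56] y:[44,47] z:[73/2,42] -> miss, prune
  N10 x:[34,52] y:[30,38] z:[35,51] -> hit [35,38], descend [4, 7, 9]
    N4 x:[37,52] y:[31,71/2] z:[42,51] -> miss, prune
    N7 x:[50,51] y:[30,61/2] z:[39,79/2] -> miss, prune
    N9 x:[34,37] y:[61/2,38] z:[35,75/2] -> hit [35,37] leaf, test {P4(miss), P6@t=36}
  N14 x:[54,71] y:[29,41] z:[67/2,99/2] -> miss, prune

order=[0, 1, 5, 3, 8, 11, 10, 4, 7, 9, 14]  |boxes|=11  |leaves|=1  hit=P6

== RESULT ==
6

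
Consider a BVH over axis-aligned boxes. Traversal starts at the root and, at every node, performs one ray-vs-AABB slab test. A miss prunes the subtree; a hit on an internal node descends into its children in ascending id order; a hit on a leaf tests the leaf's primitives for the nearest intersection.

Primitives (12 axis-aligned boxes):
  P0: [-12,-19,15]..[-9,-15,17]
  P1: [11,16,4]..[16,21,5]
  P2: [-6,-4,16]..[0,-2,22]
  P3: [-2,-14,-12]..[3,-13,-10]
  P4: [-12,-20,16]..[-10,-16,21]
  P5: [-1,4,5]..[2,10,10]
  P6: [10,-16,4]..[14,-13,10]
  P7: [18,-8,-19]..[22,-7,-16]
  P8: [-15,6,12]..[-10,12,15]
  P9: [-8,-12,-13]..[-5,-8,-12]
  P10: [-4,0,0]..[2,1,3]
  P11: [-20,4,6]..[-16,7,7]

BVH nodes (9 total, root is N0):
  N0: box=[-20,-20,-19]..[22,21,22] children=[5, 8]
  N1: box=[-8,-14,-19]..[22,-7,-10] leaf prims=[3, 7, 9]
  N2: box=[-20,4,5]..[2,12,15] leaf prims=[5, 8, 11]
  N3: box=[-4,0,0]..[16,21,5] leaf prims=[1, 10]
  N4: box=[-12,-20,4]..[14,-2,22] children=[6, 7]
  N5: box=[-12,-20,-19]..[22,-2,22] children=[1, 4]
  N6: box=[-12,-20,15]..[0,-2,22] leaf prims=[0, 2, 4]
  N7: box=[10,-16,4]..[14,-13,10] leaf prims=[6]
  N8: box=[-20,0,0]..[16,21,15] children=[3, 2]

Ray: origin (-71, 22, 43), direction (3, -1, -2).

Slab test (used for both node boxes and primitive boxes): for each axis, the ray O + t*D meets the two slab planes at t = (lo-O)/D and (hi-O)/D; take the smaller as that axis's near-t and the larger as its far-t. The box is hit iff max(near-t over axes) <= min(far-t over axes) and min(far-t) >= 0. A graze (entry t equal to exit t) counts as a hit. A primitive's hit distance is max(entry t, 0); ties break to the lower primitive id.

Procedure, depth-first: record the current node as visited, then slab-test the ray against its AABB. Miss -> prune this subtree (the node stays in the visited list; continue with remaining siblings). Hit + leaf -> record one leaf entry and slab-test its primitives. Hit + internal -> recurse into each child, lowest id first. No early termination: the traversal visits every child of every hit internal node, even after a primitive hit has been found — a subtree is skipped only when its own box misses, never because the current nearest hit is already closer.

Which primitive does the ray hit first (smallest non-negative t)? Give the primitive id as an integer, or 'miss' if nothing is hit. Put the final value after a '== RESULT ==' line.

Trace the traversal:
N0 x:[17,31] y:[1,42] z:[21/2,31] -> hit [17,31], descend [5, 8]
  N5 x:[59/3,31] y:[24,42] z:[21/2,31] -> hit [24,31], descend [1, 4]
    N1 x:[21,31] y:[29,36] z:[53/2,31] -> hit [29,31] leaf, test {P3(miss), P7@t=89/3, P9(miss)}
    N4 x:[59/3,85/3] y:[24,42] z:[21/2,39/2] -> miss, prune
  N8 x:[17,29] y:[1,22] z:[14,43/2] -> hit [17,43/2], descend [2, 3]
    N2 x:[17,73/3] y:[10,18] z:[14,19] -> hit [17,18] leaf, test {P5(miss), P8(miss), P11@t=18}
    N3 x:[67/3,29] y:[1,22] z:[19,43/2] -> miss, prune

7 AABB tests over nodes [0, 5, 1, 4, 8, 2, 3]; 2 leaves entered; closest P11.

== RESULT ==
11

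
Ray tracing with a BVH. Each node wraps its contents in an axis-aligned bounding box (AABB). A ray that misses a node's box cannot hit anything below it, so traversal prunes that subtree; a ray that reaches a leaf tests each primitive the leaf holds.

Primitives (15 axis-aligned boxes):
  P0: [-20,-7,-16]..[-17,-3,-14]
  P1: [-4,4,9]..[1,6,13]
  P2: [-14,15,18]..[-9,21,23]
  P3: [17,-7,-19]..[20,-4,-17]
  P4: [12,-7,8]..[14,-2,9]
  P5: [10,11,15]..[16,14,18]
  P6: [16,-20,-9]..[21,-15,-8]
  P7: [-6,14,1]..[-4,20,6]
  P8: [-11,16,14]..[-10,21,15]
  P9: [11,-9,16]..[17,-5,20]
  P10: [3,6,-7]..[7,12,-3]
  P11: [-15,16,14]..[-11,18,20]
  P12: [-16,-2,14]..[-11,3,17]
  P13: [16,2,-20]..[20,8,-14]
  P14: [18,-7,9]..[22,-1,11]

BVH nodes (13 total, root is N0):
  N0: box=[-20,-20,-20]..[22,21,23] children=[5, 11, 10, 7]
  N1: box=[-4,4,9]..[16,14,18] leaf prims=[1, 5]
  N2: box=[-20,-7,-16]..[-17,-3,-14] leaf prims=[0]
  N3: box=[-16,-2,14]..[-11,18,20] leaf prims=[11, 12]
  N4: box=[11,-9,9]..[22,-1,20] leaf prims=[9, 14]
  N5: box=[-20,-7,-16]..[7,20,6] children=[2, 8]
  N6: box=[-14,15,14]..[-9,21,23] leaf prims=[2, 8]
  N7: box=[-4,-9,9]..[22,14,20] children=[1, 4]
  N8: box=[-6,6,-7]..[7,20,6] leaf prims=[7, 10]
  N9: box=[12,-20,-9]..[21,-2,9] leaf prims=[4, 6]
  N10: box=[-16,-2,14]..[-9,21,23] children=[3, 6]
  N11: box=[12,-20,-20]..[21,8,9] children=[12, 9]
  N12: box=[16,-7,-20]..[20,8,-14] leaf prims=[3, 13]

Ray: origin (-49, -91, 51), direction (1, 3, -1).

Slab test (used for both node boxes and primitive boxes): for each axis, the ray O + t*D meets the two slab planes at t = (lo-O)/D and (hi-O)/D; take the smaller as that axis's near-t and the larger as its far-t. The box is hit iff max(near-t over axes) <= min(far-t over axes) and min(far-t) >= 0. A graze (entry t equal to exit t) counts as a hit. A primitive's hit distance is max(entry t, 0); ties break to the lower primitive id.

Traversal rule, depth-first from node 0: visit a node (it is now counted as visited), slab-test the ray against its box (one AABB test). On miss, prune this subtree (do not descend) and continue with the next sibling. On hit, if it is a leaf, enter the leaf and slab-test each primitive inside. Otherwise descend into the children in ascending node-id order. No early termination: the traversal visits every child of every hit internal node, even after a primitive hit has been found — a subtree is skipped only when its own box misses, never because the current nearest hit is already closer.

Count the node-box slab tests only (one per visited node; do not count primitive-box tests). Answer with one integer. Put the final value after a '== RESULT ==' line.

Traverse from the root:
N0 x:[29,71] y:[71/3,112/3] z:[28,71] -> hit [29,112/3], descend [5, 7, 10, 11]
  N5 x:[29,56] y:[28,37] z:[45,67] -> miss, prune
  N7 x:[45,71] y:[82/3,35] z:[31,42] -> miss, prune
  N10 x:[33,40] y:[89/3,112/3] z:[28,37] -> hit [33,37], descend [3, 6]
    N3 x:[33,38] y:[89/3,109/3] z:[31,37] -> hit [33,109/3] leaf, test {P11@t=107/3, P12(miss)}
    N6 x:[35,40] y:[106/3,112/3] z:[28,37] -> hit [106/3,37] leaf, test {P2(miss), P8(miss)}
  N11 x:[61,70] y:[71/3,33] z:[42,71] -> miss, prune

order=[0, 5, 7, 10, 3, 6, 11]  |boxes|=7  |leaves|=2  hit=P11

== RESULT ==
7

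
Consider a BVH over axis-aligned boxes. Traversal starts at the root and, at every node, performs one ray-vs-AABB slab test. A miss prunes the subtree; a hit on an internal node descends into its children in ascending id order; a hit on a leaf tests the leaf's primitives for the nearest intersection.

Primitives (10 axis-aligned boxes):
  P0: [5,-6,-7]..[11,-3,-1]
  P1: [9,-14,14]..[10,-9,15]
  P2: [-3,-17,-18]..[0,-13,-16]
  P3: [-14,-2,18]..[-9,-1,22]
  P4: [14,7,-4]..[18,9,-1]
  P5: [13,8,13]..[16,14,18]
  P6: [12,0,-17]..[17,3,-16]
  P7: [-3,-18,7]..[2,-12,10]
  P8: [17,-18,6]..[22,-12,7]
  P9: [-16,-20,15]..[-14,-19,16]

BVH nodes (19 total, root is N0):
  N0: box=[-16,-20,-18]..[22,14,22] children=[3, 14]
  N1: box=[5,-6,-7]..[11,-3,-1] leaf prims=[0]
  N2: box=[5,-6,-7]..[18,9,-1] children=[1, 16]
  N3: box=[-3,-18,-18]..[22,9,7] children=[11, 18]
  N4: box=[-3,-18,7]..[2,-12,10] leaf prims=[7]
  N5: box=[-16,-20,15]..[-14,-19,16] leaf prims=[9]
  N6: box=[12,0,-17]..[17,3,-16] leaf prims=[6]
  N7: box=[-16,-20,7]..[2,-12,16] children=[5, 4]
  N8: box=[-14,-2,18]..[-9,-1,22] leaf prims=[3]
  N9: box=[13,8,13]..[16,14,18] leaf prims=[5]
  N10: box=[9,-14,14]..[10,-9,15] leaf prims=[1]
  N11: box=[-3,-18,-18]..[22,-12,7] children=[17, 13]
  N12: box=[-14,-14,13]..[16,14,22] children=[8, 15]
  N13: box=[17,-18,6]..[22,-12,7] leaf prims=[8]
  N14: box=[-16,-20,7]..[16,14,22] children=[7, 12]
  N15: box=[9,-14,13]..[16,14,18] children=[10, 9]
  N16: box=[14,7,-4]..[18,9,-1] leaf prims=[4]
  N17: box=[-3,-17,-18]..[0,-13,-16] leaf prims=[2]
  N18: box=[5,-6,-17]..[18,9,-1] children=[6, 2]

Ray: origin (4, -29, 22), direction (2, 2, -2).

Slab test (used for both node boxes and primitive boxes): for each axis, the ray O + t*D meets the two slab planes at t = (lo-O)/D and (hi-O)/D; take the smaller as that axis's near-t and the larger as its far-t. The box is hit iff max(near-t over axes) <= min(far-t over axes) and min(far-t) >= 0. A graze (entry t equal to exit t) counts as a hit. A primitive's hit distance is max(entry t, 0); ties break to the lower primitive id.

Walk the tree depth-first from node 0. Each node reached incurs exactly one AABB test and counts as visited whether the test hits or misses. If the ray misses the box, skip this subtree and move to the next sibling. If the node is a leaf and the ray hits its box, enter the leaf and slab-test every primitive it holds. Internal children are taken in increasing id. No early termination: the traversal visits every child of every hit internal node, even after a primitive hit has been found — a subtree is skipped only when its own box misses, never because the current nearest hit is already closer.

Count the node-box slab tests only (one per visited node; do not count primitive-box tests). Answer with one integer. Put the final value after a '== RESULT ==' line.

Walk:
N0 x:[-10,9] y:[9/2,43/2] z:[0,20] -> hit [9/2,9], descend [3, 14]
  N3 x:[-7/2,9] y:[11/2,19] z:[15/2,20] -> hit [15/2,9], descend [11, 18]
    N11 x:[-7/2,9] y:[11/2,17/2] z:[15/2,20] -> hit [15/2,17/2], descend [13, 17]
      N13 x:[13/2,9] y:[11/2,17/2] z:[15/2,8] -> hit [15/2,8] leaf, test {P8@t=15/2}
      N17 x:[-7/2,-2] y:[6,8] z:[19,20] -> miss, prune
    N18 x:[1/2,7] y:[23/2,19] z:[23/2,39/2] -> miss, prune
  N14 x:[-10,6] y:[9/2,43/2] z:[0,15/2] -> hit [9/2,6], descend [7, 12]
    N7 x:[-10,-1] y:[9/2,17/2] z:[3,15/2] -> miss, prune
    N12 x:[-9,6] y:[15/2,43/2] z:[0,9/2] -> miss, prune

order=[0, 3, 11, 13, 17, 18, 14, 7, 12]  |boxes|=9  |leaves|=1  hit=P8

== RESULT ==
9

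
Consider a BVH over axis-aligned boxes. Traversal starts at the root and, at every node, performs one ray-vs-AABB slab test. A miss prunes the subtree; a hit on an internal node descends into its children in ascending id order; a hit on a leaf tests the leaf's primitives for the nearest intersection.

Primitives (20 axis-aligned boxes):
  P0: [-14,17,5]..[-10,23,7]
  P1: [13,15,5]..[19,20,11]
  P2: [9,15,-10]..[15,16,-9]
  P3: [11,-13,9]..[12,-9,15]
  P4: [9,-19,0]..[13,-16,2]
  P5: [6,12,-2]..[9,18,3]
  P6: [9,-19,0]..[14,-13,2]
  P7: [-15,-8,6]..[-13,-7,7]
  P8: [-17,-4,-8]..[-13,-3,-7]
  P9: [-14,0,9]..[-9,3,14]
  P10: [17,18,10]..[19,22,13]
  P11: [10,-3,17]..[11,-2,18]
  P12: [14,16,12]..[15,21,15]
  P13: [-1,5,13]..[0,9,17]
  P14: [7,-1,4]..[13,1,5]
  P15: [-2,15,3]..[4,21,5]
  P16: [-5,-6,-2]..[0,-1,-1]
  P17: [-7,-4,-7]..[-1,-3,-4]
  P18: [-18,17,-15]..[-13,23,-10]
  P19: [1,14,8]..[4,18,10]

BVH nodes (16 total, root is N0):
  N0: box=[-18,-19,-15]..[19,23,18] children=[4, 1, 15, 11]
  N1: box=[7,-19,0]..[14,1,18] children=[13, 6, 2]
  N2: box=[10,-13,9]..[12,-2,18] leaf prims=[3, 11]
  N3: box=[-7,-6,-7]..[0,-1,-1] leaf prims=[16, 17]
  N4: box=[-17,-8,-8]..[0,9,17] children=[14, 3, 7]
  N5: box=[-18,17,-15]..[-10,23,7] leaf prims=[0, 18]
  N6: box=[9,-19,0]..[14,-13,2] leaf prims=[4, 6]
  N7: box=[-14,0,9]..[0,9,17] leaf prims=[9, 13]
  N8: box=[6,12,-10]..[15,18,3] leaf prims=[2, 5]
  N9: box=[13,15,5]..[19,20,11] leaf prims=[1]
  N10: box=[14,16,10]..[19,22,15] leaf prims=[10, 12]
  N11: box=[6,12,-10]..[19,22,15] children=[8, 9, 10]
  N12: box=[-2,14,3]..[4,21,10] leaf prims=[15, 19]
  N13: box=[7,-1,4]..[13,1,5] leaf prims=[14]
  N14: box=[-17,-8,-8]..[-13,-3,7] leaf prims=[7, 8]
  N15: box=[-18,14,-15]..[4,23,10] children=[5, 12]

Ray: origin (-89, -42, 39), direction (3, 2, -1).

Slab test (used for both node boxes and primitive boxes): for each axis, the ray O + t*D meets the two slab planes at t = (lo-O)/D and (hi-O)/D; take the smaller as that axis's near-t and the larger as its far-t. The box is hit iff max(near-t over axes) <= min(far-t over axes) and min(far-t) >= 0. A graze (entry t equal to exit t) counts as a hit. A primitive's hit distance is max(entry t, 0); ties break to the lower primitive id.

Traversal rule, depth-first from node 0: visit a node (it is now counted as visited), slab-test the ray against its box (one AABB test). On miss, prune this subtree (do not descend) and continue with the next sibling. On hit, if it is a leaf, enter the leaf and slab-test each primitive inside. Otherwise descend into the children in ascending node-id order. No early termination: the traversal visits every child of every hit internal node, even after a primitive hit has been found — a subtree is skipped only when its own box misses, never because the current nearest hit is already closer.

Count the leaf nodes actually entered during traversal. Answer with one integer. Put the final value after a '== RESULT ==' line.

Traverse from the root:
N0 x:[71/3,36] y:[23/2,65/2] z:[21,54] -> hit [71/3,65/2], descend [1, 4, 11, 15]
  N1 x:[32,103/3] y:[23/2,43/2] z:[21,39] -> miss, prune
  N4 x:[24,89/3] y:[17,51/2] z:[22,47] -> hit [24,51/2], descend [3, 7, 14]
    N3 x:[82/3,89/3] y:[18,41/2] z:[40,46] -> miss, prune
    N7 x:[25,89/3] y:[21,51/2] z:[22,30] -> hit [25,51/2] leaf, test {P9(miss), P13(miss)}
    N14 x:[24,76/3] y:[17,39/2] z:[32,47] -> miss, prune
  N11 x:[95/3,36] y:[27,32] z:[24,49] -> hit [95/3,32], descend [8, 9, 10]
    N8 x:[95/3,104/3] y:[27,30] z:[36,49] -> miss, prune
    N9 x:[34,36] y:[57/2,31] z:[28,34] -> miss, prune
    N10 x:[103/3,36] y:[29,32] z:[24,29] -> miss, prune
  N15 x:[71/3,31] y:[28,65/2] z:[29,54] -> hit [29,31], descend [5, 12]
    N5 x:[71/3,79/3] y:[59/2,65/2] z:[32,54] -> miss, prune
    N12 x:[29,31] y:[28,63/2] z:[29,36] -> hit [29,31] leaf, test {P15(miss), P19@t=30}

Summary -> nodes [0, 1, 4, 3, 7, 14, 11, 8, 9, 10, 15, 5, 12]; box-tests=13; leaf-entries=2; first=P19

== RESULT ==
2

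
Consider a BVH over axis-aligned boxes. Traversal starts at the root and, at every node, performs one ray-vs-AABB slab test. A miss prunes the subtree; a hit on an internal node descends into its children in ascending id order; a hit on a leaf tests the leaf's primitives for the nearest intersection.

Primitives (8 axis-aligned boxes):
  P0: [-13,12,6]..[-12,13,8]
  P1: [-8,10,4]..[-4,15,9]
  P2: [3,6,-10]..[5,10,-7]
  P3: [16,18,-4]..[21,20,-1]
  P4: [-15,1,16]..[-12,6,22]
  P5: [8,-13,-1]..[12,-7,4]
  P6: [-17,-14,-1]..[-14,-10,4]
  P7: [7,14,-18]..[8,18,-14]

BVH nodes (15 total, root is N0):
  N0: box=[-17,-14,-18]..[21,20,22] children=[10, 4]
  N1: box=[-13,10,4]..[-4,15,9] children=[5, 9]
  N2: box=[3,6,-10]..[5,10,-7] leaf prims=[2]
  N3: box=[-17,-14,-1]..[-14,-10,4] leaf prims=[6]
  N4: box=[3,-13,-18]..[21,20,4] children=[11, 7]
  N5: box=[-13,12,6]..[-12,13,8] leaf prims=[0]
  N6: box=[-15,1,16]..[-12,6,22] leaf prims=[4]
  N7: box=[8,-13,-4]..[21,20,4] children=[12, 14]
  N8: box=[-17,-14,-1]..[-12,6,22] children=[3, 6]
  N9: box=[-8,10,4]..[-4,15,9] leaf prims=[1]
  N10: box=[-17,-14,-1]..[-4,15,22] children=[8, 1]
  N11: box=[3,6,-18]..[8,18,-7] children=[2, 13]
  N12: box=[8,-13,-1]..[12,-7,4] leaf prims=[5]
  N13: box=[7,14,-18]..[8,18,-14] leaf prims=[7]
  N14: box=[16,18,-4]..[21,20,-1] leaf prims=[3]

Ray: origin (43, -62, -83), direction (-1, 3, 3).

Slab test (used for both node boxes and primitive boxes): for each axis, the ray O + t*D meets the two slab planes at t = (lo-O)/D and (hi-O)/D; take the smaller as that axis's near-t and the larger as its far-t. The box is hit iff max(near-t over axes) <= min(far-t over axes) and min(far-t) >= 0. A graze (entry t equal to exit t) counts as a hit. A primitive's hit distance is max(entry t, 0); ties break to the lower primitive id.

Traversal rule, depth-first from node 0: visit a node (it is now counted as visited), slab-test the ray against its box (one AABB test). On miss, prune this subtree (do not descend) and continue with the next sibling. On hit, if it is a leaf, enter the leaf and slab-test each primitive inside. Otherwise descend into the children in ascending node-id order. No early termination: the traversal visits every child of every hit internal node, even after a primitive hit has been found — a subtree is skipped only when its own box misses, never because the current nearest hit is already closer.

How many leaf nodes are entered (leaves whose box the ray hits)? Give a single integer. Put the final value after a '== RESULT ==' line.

Walk:
N0 x:[22,60] y:[16,82/3] z:[65/3,35] -> hit [22,82/3], descend [4, 10]
  N4 x:[22,40] y:[49/3,82/3] z:[65/3,29] -> hit [22,82/3], descend [7, 11]
    N7 x:[22,35] y:[49/3,82/3] z:[79/3,29] -> hit [79/3,82/3], descend [12, 14]
      N12 x:[31,35] y:[49/3,55/3] z:[82/3,29] -> miss, prune
      N14 x:[22,27] y:[80/3,82/3] z:[79/3,82/3] -> hit [80/3,27] leaf, test {P3@t=80/3}
    N11 x:[35,40] y:[68/3,80/3] z:[65/3,76/3] -> miss, prune
  N10 x:[47,60] y:[16,77/3] z:[82/3,35] -> miss, prune

Summary -> nodes [0, 4, 7, 12, 14, 11, 10]; box-tests=7; leaf-entries=1; first=P3

== RESULT ==
1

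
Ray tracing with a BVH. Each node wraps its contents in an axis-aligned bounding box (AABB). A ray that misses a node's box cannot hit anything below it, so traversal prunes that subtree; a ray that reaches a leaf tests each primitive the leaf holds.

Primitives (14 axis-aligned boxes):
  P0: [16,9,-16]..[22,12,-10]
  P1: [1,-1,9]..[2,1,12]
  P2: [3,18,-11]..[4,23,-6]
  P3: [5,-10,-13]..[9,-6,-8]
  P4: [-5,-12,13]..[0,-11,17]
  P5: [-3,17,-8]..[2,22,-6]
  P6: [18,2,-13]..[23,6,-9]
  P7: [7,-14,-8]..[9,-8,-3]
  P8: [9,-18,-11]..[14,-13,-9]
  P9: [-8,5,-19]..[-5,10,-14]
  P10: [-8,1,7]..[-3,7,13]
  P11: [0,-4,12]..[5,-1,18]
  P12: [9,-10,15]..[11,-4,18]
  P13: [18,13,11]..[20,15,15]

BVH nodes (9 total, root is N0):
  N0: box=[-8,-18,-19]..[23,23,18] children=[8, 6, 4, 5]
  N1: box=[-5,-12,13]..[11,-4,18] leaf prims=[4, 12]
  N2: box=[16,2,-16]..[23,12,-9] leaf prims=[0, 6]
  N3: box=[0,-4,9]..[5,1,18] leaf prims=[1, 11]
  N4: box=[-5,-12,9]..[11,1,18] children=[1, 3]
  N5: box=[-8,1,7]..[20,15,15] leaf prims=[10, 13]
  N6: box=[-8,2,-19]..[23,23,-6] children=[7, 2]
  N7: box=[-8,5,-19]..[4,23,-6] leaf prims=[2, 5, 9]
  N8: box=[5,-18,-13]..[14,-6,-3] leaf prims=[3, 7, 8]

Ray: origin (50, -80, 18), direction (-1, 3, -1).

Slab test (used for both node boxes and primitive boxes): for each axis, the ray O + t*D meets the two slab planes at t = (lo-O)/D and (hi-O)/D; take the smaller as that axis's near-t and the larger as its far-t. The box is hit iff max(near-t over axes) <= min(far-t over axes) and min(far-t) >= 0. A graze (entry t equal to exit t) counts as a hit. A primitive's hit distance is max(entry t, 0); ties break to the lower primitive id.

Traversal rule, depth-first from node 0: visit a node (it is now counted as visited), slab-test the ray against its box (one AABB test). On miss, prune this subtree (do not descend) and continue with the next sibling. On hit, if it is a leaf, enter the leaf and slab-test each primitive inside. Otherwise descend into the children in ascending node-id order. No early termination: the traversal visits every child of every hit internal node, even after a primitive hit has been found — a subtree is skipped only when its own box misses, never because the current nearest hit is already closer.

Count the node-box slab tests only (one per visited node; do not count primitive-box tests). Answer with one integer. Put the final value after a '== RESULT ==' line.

Trace the traversal:
N0 x:[27,58] y:[62/3,103/3] z:[0,37] -> hit [27,103/3], descend [4, 5, 6, 8]
  N4 x:[39,55] y:[68/3,27] z:[0,9] -> miss, prune
  N5 x:[30,58] y:[27,95/3] z:[3,11] -> miss, prune
  N6 x:[27,58] y:[82/3,103/3] z:[24,37] -> hit [82/3,103/3], descend [2, 7]
    N2 x:[27,34] y:[82/3,92/3] z:[27,34] -> hit [82/3,92/3] leaf, test {P0@t=89/3, P6@t=82/3}
    N7 x:[46,58] y:[85/3,103/3] z:[24,37] -> miss, prune
  N8 x:[36,45] y:[62/3,74/3] z:[21,31] -> miss, prune

7 AABB tests over nodes [0, 4, 5, 6, 2, 7, 8]; 1 leaf entered; closest P6.

== RESULT ==
7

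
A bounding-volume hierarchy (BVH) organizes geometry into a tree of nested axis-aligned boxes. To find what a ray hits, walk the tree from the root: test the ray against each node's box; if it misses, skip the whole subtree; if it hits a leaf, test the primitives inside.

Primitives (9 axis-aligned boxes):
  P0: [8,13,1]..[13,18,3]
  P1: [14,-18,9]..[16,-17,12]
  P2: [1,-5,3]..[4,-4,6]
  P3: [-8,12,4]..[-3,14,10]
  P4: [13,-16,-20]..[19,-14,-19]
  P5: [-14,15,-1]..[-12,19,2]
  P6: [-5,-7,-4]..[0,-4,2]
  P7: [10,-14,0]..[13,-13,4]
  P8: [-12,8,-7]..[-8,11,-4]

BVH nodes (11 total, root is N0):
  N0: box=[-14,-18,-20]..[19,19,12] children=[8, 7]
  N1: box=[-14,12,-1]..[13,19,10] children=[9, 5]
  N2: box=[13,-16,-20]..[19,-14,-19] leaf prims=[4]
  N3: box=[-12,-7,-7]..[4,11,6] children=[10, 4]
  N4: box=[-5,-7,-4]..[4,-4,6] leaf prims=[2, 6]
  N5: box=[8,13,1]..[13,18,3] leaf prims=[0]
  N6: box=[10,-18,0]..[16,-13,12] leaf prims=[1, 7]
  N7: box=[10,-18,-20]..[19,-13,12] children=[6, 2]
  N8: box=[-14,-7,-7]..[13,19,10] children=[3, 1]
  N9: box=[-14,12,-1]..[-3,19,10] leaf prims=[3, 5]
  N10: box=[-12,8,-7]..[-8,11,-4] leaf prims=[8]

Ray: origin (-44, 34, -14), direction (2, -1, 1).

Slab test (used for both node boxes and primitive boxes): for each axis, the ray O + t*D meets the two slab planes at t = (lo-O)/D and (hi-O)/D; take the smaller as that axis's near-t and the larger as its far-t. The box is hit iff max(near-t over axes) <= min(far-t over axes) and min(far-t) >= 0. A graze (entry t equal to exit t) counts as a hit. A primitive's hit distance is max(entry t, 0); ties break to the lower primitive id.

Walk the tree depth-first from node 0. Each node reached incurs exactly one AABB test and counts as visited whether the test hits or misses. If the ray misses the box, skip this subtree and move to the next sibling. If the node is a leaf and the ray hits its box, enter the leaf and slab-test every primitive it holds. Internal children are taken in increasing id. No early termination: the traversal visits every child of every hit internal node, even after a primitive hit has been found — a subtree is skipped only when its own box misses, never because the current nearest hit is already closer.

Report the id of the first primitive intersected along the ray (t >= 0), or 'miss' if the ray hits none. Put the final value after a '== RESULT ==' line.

Traverse from the root:
N0 x:[15,63/2] y:[15,52] z:[-6,26] -> hit [15,26], descend [7, 8]
  N7 x:[27,63/2] y:[47,52] z:[-6,26] -> miss, prune
  N8 x:[15,57/2] y:[15,41] z:[7,24] -> hit [15,24], descend [1, 3]
    N1 x:[15,57/2] y:[15,22] z:[13,24] -> hit [15,22], descend [5, 9]
      N5 x:[26,57/2] y:[16,21] z:[15,17] -> miss, prune
      N9 x:[15,41/2] y:[15,22] z:[13,24] -> hit [15,41/2] leaf, test {P3@t=20, P5@t=15}
    N3 x:[16,24] y:[23,41] z:[7,20] -> miss, prune

order=[0, 7, 8, 1, 5, 9, 3]  |boxes|=7  |leaves|=1  hit=P5

== RESULT ==
5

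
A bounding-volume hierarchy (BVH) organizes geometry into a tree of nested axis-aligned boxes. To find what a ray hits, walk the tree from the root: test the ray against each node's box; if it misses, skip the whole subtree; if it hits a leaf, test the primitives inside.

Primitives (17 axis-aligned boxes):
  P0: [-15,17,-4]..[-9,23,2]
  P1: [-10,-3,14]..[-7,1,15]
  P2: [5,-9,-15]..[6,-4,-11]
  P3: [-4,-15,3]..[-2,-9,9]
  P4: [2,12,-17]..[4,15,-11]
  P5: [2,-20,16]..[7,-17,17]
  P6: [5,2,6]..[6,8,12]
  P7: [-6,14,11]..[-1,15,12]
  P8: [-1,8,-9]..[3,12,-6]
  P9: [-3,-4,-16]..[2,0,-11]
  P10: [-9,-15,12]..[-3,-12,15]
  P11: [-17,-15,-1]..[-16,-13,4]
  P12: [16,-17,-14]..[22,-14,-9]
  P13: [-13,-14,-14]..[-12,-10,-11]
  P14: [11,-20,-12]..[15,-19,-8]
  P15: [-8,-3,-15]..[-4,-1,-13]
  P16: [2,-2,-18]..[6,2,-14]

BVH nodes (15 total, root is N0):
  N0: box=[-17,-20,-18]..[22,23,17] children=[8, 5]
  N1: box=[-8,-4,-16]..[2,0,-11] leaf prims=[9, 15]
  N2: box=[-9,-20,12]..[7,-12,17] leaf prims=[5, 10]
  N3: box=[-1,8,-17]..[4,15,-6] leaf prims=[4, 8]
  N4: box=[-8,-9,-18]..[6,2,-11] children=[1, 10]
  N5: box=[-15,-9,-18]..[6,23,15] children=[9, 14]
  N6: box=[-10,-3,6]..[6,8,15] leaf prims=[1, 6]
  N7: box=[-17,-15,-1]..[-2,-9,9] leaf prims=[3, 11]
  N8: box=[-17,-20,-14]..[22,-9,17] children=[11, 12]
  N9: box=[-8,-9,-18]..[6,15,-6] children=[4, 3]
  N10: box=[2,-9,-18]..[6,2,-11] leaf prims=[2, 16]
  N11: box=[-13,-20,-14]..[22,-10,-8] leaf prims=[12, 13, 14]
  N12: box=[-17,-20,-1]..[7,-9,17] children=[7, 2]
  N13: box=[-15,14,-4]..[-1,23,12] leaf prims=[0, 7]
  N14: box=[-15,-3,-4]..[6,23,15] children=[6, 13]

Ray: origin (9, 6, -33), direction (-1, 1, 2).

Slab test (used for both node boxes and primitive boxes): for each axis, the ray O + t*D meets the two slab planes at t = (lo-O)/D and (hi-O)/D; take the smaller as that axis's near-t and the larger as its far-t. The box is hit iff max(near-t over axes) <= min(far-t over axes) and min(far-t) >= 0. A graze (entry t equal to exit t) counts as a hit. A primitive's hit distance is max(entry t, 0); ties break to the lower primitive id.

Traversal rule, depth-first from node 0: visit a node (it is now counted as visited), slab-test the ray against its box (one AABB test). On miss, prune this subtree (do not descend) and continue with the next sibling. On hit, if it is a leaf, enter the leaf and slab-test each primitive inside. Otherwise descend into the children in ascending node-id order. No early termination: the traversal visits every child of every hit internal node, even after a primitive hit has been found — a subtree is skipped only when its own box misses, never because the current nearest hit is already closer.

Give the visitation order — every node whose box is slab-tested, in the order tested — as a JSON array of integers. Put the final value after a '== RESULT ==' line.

Traverse from the root:
N0 x:[-13,26] y:[-26,17] z:[15/2,25] -> hit [15/2,17], descend [5, 8]
  N5 x:[3,24] y:[-15,17] z:[15/2,24] -> hit [15/2,17], descend [9, 14]
    N9 x:[3,17] y:[-15,9] z:[15/2,27/2] -> hit [15/2,9], descend [3, 4]
      N3 x:[5,10] y:[2,9] z:[8,27/2] -> hit [8,9] leaf, test {P4(miss), P8(miss)}
      N4 x:[3,17] y:[-15,-4] z:[15/2,11] -> miss, prune
    N14 x:[3,24] y:[-9,17] z:[29/2,24] -> hit [29/2,17], descend [6, 13]
      N6 x:[3,19] y:[-9,2] z:[39/2,24] -> miss, prune
      N13 x:[10,24] y:[8,17] z:[29/2,45/2] -> hit [29/2,17] leaf, test {P0(miss), P7(miss)}
  N8 x:[-13,26] y:[-26,-15] z:[19/2,25] -> miss, prune

Visited [0, 5, 9, 3, 4, 14, 6, 13, 8]. Tests: 9 box, 2 leaf. Nearest: miss.

== RESULT ==
[0, 5, 9, 3, 4, 14, 6, 13, 8]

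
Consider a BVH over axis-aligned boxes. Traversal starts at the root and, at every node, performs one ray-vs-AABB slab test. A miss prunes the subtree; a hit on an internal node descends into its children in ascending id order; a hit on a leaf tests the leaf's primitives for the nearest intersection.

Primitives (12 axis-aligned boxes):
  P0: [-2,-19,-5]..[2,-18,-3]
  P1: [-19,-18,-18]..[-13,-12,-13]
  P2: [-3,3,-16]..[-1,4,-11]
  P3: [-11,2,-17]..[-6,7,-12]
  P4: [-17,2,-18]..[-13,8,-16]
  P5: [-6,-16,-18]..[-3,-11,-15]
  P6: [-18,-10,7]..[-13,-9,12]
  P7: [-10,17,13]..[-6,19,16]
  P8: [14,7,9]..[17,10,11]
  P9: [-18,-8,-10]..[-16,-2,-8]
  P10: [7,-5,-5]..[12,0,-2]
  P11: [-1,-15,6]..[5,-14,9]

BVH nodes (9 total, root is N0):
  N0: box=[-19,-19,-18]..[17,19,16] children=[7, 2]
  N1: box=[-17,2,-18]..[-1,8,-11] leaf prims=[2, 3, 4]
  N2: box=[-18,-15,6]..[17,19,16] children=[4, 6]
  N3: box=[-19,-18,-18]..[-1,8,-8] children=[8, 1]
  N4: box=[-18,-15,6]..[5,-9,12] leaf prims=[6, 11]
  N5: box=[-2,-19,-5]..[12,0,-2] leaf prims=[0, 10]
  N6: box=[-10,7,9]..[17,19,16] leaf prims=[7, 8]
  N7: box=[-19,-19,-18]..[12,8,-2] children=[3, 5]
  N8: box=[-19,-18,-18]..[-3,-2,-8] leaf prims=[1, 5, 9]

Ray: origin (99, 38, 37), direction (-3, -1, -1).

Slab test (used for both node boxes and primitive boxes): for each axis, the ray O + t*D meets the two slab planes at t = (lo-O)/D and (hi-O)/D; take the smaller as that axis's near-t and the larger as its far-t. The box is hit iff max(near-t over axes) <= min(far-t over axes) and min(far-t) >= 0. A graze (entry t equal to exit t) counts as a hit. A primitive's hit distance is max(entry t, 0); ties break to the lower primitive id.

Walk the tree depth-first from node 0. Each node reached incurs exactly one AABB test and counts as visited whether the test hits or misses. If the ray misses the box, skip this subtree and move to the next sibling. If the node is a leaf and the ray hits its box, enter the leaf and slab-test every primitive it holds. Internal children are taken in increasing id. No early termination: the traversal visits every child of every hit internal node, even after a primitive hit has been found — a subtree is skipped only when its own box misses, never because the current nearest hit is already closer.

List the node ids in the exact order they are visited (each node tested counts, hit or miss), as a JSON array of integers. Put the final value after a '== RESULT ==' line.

Walk:
N0 x:[82/3,118/3] y:[19,57] z:[21,55] -> hit [82/3,118/3], descend [2, 7]
  N2 x:[82/3,39] y:[19,53] z:[21,31] -> hit [82/3,31], descend [4, 6]
    N4 x:[94/3,39] y:[47,53] z:[25,31] -> miss, prune
    N6 x:[82/3,109/3] y:[19,31] z:[21,28] -> hit [82/3,28] leaf, test {P7(miss), P8@t=28}
  N7 x:[29,118/3] y:[30,57] z:[39,55] -> hit [39,118/3], descend [3, 5]
    N3 x:[100/3,118/3] y:[30,56] z:[45,55] -> miss, prune
    N5 x:[29,101/3] y:[38,57] z:[39,42] -> miss, prune

Visited [0, 2, 4, 6, 7, 3, 5]. Tests: 7 box, 1 leaf. Nearest: P8.

== RESULT ==
[0, 2, 4, 6, 7, 3, 5]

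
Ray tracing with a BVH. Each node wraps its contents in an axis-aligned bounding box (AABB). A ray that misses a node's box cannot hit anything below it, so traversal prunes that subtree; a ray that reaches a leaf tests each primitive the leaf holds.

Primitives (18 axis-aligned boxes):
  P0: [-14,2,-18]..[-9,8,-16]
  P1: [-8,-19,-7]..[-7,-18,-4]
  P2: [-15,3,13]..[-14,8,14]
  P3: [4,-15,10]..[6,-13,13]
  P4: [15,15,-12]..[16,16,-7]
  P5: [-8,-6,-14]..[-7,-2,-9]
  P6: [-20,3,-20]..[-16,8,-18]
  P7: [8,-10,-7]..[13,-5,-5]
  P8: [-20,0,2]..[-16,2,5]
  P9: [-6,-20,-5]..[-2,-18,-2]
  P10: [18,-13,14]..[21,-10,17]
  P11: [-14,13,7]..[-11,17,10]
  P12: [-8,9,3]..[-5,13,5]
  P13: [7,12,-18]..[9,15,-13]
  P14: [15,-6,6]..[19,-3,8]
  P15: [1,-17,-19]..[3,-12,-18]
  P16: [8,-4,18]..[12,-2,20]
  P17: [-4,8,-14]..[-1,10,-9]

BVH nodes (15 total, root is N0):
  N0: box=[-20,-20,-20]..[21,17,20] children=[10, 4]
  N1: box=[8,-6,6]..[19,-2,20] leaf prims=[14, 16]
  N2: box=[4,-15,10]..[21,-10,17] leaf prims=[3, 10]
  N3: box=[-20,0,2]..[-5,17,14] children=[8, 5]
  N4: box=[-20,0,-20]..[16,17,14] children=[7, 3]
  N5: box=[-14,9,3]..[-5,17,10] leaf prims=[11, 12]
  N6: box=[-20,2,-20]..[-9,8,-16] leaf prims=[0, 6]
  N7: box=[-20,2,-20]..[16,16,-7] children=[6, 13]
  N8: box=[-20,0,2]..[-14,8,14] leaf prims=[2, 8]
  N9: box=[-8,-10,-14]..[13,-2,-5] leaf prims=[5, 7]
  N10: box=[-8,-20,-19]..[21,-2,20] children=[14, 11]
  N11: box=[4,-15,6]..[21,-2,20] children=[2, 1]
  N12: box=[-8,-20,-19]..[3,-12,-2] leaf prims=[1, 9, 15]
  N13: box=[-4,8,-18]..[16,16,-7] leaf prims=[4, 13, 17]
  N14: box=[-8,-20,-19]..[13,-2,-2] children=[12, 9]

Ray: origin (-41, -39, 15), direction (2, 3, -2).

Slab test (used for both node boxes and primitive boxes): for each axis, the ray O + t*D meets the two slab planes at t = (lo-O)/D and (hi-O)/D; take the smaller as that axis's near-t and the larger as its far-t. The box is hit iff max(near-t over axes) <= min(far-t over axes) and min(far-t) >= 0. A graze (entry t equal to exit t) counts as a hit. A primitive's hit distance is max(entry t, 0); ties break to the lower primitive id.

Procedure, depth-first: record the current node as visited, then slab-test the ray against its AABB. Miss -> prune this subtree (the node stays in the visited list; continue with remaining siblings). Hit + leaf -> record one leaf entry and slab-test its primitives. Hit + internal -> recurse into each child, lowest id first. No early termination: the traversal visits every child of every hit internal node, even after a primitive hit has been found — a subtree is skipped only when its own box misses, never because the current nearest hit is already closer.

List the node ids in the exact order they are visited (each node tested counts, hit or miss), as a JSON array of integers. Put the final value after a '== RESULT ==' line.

Trace the traversal:
N0 x:[21/2,31] y:[19/3,56/3] z:[-5/2,35/2] -> hit [21/2,35/2], descend [4, 10]
  N4 x:[21/2,57/2] y:[13,56/3] z:[1/2,35/2] -> hit [13,35/2], descend [3, 7]
    N3 x:[21/2,18] y:[13,56/3] z:[1/2,13/2] -> miss, prune
    N7 x:[21/2,57/2] y:[41/3,55/3] z:[11,35/2] -> hit [41/3,35/2], descend [6, 13]
      N6 x:[21/2,16] y:[41/3,47/3] z:[31/2,35/2] -> hit [31/2,47/3] leaf, test {P0@t=31/2, P6(miss)}
      N13 x:[37/2,57/2] y:[47/3,55/3] z:[11,33/2] -> miss, prune
  N10 x:[33/2,31] y:[19/3,37/3] z:[-5/2,17] -> miss, prune

7 AABB tests over nodes [0, 4, 3, 7, 6, 13, 10]; 1 leaf entered; closest P0.

== RESULT ==
[0, 4, 3, 7, 6, 13, 10]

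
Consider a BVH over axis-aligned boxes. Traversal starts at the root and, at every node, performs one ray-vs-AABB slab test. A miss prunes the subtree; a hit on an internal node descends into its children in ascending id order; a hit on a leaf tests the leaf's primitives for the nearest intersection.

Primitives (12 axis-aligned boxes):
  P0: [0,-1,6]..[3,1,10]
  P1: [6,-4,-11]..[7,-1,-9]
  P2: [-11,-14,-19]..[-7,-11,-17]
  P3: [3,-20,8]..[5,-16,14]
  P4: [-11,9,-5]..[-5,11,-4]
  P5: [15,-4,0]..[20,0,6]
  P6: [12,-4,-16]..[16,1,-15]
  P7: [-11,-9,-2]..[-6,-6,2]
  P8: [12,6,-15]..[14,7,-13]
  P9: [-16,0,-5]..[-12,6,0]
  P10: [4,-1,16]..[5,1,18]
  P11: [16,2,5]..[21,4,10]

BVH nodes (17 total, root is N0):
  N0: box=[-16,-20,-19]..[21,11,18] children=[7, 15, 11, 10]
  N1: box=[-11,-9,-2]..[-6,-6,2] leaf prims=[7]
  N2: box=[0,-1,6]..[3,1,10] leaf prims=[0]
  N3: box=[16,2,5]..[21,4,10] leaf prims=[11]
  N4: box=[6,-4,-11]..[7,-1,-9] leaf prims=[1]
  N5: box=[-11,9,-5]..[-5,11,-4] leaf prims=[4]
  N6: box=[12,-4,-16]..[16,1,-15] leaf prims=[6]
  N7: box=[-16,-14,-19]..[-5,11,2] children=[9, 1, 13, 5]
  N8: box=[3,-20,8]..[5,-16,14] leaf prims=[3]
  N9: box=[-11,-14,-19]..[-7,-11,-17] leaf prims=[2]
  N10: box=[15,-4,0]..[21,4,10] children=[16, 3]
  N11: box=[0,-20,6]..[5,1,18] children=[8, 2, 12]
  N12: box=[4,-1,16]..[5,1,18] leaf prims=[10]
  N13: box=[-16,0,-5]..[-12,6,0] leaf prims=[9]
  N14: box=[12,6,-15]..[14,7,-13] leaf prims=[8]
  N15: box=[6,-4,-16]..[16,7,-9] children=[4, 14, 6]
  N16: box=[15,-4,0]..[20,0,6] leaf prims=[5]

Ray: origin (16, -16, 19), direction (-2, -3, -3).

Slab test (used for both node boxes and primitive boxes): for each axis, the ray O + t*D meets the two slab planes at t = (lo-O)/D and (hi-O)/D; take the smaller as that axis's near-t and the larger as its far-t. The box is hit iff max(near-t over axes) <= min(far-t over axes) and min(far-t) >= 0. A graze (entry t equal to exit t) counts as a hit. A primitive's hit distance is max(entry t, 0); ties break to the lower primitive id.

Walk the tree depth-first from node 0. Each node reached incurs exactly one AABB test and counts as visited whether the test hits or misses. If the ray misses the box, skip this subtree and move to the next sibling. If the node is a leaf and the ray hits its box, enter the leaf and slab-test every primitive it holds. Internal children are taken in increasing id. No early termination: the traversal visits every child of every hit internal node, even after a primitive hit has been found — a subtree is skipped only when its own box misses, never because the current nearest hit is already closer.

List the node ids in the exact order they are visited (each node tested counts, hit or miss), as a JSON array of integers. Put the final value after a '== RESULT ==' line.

Trace the traversal:
N0 x:[-5/2,16] y:[-9,4/3] z:[1/3,38/3] -> hit [1/3,4/3], descend [7, 10, 11, 15]
  N7 x:[21/2,16] y:[-9,-2/3] z:[17/3,38/3] -> miss, prune
  N10 x:[-5/2,1/2] y:[-20/3,-4] z:[3,19/3] -> miss, prune
  N11 x:[11/2,8] y:[-17/3,4/3] z:[1/3,13/3] -> miss, prune
  N15 x:[0,5] y:[-23/3,-4] z:[28/3,35/3] -> miss, prune

order=[0, 7, 10, 11, 15]  |boxes|=5  |leaves|=0  hit=miss

== RESULT ==
[0, 7, 10, 11, 15]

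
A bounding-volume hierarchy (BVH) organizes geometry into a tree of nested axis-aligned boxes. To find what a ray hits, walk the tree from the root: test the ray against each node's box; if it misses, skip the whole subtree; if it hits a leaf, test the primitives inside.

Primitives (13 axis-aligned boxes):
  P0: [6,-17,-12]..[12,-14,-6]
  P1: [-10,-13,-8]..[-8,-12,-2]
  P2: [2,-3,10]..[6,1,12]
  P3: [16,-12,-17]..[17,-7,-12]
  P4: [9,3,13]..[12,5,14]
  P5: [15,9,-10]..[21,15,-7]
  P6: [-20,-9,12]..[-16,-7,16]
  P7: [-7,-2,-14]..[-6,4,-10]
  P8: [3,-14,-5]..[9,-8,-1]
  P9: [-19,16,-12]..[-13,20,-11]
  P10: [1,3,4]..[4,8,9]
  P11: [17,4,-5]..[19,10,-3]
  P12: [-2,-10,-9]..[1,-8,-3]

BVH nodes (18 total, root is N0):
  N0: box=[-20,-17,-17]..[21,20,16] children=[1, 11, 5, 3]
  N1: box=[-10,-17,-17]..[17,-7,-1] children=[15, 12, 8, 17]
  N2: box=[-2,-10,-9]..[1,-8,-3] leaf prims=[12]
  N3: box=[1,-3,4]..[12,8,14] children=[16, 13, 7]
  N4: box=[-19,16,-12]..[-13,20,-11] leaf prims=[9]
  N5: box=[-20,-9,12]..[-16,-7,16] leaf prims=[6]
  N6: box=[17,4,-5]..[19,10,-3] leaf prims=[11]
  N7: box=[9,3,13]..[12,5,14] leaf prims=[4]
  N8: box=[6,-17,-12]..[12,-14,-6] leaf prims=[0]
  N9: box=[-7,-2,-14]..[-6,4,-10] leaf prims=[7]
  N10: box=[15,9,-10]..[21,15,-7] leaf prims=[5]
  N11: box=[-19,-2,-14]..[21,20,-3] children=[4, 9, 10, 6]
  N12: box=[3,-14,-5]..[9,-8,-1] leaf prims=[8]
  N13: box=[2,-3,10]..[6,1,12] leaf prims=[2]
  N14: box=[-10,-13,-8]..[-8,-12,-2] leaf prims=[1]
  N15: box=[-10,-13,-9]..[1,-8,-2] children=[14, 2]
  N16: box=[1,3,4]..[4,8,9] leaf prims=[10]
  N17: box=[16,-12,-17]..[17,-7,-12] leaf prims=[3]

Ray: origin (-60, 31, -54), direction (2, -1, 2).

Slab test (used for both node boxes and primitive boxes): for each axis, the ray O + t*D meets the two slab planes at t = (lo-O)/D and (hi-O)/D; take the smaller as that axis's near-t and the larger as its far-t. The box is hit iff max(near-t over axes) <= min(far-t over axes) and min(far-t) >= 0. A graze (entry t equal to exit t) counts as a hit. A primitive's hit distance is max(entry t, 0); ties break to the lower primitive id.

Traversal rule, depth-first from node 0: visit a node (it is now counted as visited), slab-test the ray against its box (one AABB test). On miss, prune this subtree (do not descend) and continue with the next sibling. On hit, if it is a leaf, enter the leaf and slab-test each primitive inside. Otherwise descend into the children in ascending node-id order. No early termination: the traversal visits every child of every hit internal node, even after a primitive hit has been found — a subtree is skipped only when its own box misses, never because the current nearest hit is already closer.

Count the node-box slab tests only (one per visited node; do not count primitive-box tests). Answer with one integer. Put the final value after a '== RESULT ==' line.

Walk:
N0 x:[20,81/2] y:[11,48] z:[37/2,35] -> hit [20,35], descend [1, 3, 5, 11]
  N1 x:[25,77/2] y:[38,48] z:[37/2,53/2] -> miss, prune
  N3 x:[61/2,36] y:[23,34] z:[29,34] -> hit [61/2,34], descend [7, 13, 16]
    N7 x:[69/2,36] y:[26,28] z:[67/2,34] -> miss, prune
    N13 x:[31,33] y:[30,34] z:[32,33] -> hit [32,33] leaf, test {P2@t=32}
    N16 x:[61/2,32] y:[23,28] z:[29,63/2] -> miss, prune
  N5 x:[20,22] y:[38,40] z:[33,35] -> miss, prune
  N11 x:[41/2,81/2] y:[11,33] z:[20,51/2] -> hit [41/2,51/2], descend [4, 6, 9, 10]
    N4 x:[41/2,47/2] y:[11,15] z:[21,43/2] -> miss, prune
    N6 x:[77/2,79/2] y:[21,27] z:[49/2,51/2] -> miss, prune
    N9 x:[53/2,27] y:[27,33] z:[20,22] -> miss, prune
    N10 x:[75/2,81/2] y:[16,22] z:[22,47/2] -> miss, prune

Visited [0, 1, 3, 7, 13, 16, 5, 11, 4, 6, 9, 10]. Tests: 12 box, 1 leaf. Nearest: P2.

== RESULT ==
12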